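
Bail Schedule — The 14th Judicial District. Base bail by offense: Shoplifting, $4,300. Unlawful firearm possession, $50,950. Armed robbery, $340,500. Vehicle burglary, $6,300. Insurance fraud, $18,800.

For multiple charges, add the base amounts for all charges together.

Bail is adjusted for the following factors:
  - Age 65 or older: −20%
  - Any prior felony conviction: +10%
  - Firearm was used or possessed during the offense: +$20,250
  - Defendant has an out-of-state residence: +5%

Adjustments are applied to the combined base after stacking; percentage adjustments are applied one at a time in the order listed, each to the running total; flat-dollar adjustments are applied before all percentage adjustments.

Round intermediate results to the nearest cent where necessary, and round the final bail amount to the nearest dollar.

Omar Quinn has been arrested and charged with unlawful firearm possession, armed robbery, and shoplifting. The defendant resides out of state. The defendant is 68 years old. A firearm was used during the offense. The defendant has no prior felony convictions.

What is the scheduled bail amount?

Base amounts from the schedule: unlawful firearm possession $50,950; armed robbery $340,500; shoplifting $4,300.
Stacking rule: sum of all bases. $50,950 + $340,500 + $4,300 = $395,750.
Firearm was used or possessed during the offense (+$20,250 flat): $395,750 + $20,250 = $416,000.
Age 65 or older (−20%): $416,000 × 0.8 = $332,800.
Defendant has an out-of-state residence (+5%): $332,800 × 1.05 = $349,440.

$349,440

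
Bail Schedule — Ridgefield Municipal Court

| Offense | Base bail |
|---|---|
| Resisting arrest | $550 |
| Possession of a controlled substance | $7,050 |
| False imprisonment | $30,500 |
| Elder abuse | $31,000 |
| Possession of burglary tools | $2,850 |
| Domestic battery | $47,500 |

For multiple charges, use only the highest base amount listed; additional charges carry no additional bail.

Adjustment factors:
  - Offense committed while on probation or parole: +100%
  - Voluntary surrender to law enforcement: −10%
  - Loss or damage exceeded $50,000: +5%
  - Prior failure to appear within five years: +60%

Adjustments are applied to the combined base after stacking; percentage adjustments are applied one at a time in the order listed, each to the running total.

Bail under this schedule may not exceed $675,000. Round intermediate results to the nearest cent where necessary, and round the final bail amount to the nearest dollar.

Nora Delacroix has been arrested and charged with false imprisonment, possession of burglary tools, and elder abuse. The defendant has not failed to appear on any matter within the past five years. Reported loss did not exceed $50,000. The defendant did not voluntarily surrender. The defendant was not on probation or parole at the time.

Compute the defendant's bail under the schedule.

Base amounts from the schedule: false imprisonment $30,500; possession of burglary tools $2,850; elder abuse $31,000.
Stacking rule: use the highest base only. Highest is elder abuse at $31,000. Combined base = $31,000.
No adjustment factors apply to this defendant.
$31,000 is within the $675,000 maximum.

$31,000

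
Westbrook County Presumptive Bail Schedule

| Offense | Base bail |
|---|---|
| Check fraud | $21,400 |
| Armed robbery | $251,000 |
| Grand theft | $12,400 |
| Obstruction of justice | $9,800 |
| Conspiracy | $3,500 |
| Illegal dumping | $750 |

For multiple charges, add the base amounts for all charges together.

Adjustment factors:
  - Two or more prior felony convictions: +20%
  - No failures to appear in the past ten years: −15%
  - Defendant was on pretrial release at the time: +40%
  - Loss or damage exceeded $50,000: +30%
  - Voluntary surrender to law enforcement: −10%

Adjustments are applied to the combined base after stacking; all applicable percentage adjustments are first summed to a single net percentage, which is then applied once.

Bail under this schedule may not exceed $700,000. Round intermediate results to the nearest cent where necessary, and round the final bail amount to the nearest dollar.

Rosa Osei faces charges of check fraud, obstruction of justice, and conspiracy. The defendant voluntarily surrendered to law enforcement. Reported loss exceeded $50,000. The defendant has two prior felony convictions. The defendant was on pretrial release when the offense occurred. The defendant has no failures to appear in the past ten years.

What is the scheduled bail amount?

Base amounts from the schedule: check fraud $21,400; obstruction of justice $9,800; conspiracy $3,500.
Stacking rule: sum of all bases. $21,400 + $9,800 + $3,500 = $34,700.
Net percentage adjustment: +20% −15% +40% +30% −10% = +65%. $34,700 × 1.65 = $57,255.
$57,255 is within the $700,000 maximum.

$57,255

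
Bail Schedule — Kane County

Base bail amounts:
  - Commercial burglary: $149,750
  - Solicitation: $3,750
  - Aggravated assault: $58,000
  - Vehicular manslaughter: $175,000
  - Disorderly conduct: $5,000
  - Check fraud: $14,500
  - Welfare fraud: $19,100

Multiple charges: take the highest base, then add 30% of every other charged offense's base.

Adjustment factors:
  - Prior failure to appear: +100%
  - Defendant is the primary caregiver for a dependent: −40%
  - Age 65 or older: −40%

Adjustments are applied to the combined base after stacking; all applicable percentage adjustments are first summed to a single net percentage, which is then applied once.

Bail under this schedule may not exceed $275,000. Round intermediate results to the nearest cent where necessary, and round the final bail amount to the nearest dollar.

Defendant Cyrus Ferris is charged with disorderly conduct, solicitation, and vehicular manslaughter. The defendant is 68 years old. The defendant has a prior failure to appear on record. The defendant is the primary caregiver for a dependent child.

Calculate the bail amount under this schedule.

$213,150

Base amounts from the schedule: disorderly conduct $5,000; solicitation $3,750; vehicular manslaughter $175,000.
Stacking rule: highest base plus 30% of each additional charge. Highest is vehicular manslaughter at $175,000. Additional: $5,000 × 30% = $1,500; $3,750 × 30% = $1,125. Combined base = $175,000 + $2,625 = $177,625.
Net percentage adjustment: +100% −40% −40% = +20%. $177,625 × 1.2 = $213,150.
$213,150 is within the $275,000 maximum.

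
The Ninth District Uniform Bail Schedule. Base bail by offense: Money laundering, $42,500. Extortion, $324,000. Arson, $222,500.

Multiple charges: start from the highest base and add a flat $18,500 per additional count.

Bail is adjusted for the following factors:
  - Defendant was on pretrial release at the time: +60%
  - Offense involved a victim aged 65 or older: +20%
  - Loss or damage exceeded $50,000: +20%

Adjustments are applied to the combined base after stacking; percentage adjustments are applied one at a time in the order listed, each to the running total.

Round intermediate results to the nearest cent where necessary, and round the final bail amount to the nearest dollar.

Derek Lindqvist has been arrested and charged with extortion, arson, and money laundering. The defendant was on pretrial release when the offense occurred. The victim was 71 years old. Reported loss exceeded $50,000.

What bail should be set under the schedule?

$831,744

Base amounts from the schedule: extortion $324,000; arson $222,500; money laundering $42,500.
Stacking rule: highest base plus $18,500 per additional charge. Highest is extortion at $324,000; 2 additional charges → +$37,000. Combined base = $361,000.
Defendant was on pretrial release at the time (+60%): $361,000 × 1.6 = $577,600.
Offense involved a victim aged 65 or older (+20%): $577,600 × 1.2 = $693,120.
Loss or damage exceeded $50,000 (+20%): $693,120 × 1.2 = $831,744.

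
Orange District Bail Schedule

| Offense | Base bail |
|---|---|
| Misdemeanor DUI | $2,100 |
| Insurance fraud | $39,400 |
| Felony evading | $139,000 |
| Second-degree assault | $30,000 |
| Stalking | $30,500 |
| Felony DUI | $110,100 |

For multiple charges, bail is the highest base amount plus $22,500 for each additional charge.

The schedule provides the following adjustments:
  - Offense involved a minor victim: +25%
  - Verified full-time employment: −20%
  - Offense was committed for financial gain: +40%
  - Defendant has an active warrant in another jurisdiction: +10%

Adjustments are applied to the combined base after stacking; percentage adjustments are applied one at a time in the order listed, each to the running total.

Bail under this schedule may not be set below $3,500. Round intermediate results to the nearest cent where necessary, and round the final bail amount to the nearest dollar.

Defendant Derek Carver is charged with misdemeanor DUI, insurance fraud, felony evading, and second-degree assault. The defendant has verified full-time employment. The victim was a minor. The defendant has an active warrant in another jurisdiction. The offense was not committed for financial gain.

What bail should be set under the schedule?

$227,150

Base amounts from the schedule: misdemeanor DUI $2,100; insurance fraud $39,400; felony evading $139,000; second-degree assault $30,000.
Stacking rule: highest base plus $22,500 per additional charge. Highest is felony evading at $139,000; 3 additional charges → +$67,500. Combined base = $206,500.
Offense involved a minor victim (+25%): $206,500 × 1.25 = $258,125.
Verified full-time employment (−20%): $258,125 × 0.8 = $206,500.
Defendant has an active warrant in another jurisdiction (+10%): $206,500 × 1.1 = $227,150.
$227,150 is at or above the $3,500 minimum.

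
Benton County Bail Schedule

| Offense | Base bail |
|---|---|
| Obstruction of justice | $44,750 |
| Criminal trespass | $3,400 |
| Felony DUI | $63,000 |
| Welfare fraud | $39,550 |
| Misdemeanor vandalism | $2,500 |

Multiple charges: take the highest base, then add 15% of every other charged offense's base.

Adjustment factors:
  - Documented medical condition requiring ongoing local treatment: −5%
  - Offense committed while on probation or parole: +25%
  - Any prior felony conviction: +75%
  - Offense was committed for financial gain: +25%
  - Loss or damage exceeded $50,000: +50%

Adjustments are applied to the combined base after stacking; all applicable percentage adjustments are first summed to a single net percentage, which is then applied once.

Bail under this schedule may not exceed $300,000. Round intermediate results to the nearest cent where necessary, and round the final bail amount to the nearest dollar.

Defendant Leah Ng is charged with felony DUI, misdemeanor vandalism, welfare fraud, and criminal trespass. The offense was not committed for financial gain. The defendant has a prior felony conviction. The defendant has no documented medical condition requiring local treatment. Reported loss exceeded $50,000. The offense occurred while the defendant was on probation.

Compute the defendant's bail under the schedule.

$174,544

Base amounts from the schedule: felony DUI $63,000; misdemeanor vandalism $2,500; welfare fraud $39,550; criminal trespass $3,400.
Stacking rule: highest base plus 15% of each additional charge. Highest is felony DUI at $63,000. Additional: $2,500 × 15% = $375; $39,550 × 15% = $5,932.50; $3,400 × 15% = $510. Combined base = $63,000 + $6,817.50 = $69,817.50.
Net percentage adjustment: +25% +75% +50% = +150%. $69,817.50 × 2.5 = $174,543.75.
$174,543.75 is within the $300,000 maximum.
Rounded to the nearest dollar: $174,544.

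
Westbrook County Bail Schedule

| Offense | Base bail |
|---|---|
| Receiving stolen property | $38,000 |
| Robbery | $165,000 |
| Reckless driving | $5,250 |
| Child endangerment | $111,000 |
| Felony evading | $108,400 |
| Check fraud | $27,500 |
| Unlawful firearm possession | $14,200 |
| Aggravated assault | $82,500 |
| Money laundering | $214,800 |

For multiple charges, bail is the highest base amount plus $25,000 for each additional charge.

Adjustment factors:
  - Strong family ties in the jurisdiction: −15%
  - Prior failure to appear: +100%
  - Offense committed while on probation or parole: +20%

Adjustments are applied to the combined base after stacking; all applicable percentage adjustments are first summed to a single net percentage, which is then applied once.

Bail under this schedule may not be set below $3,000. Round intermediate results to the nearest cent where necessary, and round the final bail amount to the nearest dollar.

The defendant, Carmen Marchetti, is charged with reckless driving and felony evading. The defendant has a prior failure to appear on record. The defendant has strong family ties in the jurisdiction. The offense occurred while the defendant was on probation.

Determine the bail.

$273,470

Base amounts from the schedule: reckless driving $5,250; felony evading $108,400.
Stacking rule: highest base plus $25,000 per additional charge. Highest is felony evading at $108,400; 1 additional charge → +$25,000. Combined base = $133,400.
Net percentage adjustment: −15% +100% +20% = +105%. $133,400 × 2.05 = $273,470.
$273,470 is at or above the $3,000 minimum.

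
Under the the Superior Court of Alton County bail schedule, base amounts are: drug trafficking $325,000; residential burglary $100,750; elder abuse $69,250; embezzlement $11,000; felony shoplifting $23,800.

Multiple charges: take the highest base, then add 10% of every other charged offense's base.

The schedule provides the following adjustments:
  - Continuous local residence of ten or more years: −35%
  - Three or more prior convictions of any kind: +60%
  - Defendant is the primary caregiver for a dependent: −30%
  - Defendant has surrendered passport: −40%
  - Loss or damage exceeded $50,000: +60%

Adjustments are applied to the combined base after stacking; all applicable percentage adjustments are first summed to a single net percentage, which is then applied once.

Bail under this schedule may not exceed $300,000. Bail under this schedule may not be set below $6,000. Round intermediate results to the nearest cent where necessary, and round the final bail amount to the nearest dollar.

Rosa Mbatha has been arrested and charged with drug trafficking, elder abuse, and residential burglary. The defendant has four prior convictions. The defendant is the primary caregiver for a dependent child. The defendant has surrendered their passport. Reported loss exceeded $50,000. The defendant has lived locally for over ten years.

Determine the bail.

Base amounts from the schedule: drug trafficking $325,000; elder abuse $69,250; residential burglary $100,750.
Stacking rule: highest base plus 10% of each additional charge. Highest is drug trafficking at $325,000. Additional: $69,250 × 10% = $6,925; $100,750 × 10% = $10,075. Combined base = $325,000 + $17,000 = $342,000.
Net percentage adjustment: −35% +60% −30% −40% +60% = +15%. $342,000 × 1.15 = $393,300.
Result $393,300 exceeds the maximum of $300,000; bail is capped at $300,000.
$300,000 is at or above the $6,000 minimum.

$300,000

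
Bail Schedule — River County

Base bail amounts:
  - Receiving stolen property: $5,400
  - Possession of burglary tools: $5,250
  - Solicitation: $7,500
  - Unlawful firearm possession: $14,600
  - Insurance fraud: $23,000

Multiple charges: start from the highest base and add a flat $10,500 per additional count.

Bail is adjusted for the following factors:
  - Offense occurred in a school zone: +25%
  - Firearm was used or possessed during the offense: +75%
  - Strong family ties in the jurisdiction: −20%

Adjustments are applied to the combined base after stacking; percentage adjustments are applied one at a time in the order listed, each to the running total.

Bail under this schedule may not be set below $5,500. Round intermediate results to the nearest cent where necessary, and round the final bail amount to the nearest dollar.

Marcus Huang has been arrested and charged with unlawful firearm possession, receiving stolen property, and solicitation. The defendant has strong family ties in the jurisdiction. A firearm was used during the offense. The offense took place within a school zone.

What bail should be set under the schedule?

$62,300

Base amounts from the schedule: unlawful firearm possession $14,600; receiving stolen property $5,400; solicitation $7,500.
Stacking rule: highest base plus $10,500 per additional charge. Highest is unlawful firearm possession at $14,600; 2 additional charges → +$21,000. Combined base = $35,600.
Offense occurred in a school zone (+25%): $35,600 × 1.25 = $44,500.
Firearm was used or possessed during the offense (+75%): $44,500 × 1.75 = $77,875.
Strong family ties in the jurisdiction (−20%): $77,875 × 0.8 = $62,300.
$62,300 is at or above the $5,500 minimum.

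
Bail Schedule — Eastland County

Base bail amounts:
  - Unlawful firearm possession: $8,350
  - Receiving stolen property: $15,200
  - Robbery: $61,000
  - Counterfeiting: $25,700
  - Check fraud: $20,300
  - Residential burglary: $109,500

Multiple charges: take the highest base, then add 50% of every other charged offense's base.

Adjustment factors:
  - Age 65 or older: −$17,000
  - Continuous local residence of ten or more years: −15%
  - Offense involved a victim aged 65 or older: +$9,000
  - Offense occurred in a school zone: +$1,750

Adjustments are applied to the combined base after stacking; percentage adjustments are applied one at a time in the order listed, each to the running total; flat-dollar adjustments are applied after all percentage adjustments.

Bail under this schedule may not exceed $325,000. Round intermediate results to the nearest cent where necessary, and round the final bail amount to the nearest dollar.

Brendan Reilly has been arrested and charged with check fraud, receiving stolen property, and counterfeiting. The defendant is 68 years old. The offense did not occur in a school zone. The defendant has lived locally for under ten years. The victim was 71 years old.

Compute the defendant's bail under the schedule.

$35,450

Base amounts from the schedule: check fraud $20,300; receiving stolen property $15,200; counterfeiting $25,700.
Stacking rule: highest base plus 50% of each additional charge. Highest is counterfeiting at $25,700. Additional: $20,300 × 50% = $10,150; $15,200 × 50% = $7,600. Combined base = $25,700 + $17,750 = $43,450.
Age 65 or older (−$17,000 flat): $43,450 − $17,000 = $26,450.
Offense involved a victim aged 65 or older (+$9,000 flat): $26,450 + $9,000 = $35,450.
$35,450 is within the $325,000 maximum.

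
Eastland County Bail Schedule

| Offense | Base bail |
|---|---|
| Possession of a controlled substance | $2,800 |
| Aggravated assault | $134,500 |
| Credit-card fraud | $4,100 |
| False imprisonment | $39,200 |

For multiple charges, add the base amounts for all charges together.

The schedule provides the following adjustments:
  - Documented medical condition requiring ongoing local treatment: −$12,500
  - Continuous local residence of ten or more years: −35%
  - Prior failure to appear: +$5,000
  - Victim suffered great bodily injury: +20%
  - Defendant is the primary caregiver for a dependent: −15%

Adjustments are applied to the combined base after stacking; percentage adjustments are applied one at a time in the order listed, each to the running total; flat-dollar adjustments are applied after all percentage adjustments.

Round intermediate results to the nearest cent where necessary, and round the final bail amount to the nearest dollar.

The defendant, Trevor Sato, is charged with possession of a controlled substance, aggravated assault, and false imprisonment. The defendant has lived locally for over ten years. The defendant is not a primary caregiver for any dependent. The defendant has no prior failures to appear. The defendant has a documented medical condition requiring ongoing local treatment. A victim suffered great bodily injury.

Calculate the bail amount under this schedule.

Base amounts from the schedule: possession of a controlled substance $2,800; aggravated assault $134,500; false imprisonment $39,200.
Stacking rule: sum of all bases. $2,800 + $134,500 + $39,200 = $176,500.
Continuous local residence of ten or more years (−35%): $176,500 × 0.65 = $114,725.
Victim suffered great bodily injury (+20%): $114,725 × 1.2 = $137,670.
Documented medical condition requiring ongoing local treatment (−$12,500 flat): $137,670 − $12,500 = $125,170.

$125,170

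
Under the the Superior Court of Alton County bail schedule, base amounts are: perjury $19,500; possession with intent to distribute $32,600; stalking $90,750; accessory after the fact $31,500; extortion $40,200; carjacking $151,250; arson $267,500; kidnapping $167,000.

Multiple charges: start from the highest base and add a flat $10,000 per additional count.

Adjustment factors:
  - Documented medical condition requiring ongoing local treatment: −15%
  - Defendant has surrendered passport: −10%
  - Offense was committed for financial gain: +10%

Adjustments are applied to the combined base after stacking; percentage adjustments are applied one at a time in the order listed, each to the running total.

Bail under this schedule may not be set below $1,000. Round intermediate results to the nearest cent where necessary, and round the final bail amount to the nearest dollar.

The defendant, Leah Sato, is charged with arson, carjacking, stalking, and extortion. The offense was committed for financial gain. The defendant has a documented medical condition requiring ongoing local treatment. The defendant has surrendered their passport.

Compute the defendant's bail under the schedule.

$250,346

Base amounts from the schedule: arson $267,500; carjacking $151,250; stalking $90,750; extortion $40,200.
Stacking rule: highest base plus $10,000 per additional charge. Highest is arson at $267,500; 3 additional charges → +$30,000. Combined base = $297,500.
Documented medical condition requiring ongoing local treatment (−15%): $297,500 × 0.85 = $252,875.
Defendant has surrendered passport (−10%): $252,875 × 0.9 = $227,587.50.
Offense was committed for financial gain (+10%): $227,587.50 × 1.1 = $250,346.25.
$250,346.25 is at or above the $1,000 minimum.
Rounded to the nearest dollar: $250,346.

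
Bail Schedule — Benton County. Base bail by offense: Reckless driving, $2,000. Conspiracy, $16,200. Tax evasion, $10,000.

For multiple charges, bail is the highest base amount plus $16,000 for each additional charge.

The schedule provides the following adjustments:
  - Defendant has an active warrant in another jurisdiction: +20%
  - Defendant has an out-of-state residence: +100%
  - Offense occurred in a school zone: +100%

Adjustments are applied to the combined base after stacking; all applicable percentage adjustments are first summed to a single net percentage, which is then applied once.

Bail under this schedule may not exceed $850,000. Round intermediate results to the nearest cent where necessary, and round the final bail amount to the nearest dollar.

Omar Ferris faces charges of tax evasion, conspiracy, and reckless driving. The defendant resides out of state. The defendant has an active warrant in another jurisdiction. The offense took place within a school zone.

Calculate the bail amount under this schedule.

Base amounts from the schedule: tax evasion $10,000; conspiracy $16,200; reckless driving $2,000.
Stacking rule: highest base plus $16,000 per additional charge. Highest is conspiracy at $16,200; 2 additional charges → +$32,000. Combined base = $48,200.
Net percentage adjustment: +20% +100% +100% = +220%. $48,200 × 3.2 = $154,240.
$154,240 is within the $850,000 maximum.

$154,240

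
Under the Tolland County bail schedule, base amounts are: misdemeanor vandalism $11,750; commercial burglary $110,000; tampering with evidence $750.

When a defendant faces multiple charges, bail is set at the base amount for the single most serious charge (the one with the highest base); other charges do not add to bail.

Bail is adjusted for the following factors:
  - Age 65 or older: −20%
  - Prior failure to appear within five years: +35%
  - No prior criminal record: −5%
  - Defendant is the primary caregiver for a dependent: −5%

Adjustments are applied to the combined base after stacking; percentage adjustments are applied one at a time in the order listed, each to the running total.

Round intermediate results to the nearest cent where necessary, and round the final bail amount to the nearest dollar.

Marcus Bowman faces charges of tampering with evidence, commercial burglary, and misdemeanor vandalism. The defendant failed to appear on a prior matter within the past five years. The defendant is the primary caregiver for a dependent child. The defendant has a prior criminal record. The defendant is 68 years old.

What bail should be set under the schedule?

$112,860

Base amounts from the schedule: tampering with evidence $750; commercial burglary $110,000; misdemeanor vandalism $11,750.
Stacking rule: use the highest base only. Highest is commercial burglary at $110,000. Combined base = $110,000.
Age 65 or older (−20%): $110,000 × 0.8 = $88,000.
Prior failure to appear within five years (+35%): $88,000 × 1.35 = $118,800.
Defendant is the primary caregiver for a dependent (−5%): $118,800 × 0.95 = $112,860.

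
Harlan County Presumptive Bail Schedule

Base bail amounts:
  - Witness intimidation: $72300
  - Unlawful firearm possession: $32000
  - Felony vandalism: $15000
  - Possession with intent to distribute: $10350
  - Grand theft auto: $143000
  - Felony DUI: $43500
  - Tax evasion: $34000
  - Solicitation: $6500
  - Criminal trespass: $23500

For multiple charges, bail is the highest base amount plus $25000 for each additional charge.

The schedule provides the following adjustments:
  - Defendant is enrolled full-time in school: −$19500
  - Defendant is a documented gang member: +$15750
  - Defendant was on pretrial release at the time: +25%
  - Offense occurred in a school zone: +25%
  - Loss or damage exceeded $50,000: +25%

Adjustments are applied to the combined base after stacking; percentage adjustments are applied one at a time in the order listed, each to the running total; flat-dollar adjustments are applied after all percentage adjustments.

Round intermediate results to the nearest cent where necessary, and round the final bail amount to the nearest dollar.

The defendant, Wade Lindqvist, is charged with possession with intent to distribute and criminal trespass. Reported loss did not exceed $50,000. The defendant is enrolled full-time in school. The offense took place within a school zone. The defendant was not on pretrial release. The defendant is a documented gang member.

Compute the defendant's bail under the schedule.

Base amounts from the schedule: possession with intent to distribute $10350; criminal trespass $23500.
Stacking rule: highest base plus $25000 per additional charge. Highest is criminal trespass at $23500; 1 additional charge → +$25000. Combined base = $48500.
Offense occurred in a school zone (+25%): $48500 × 1.25 = $60625.
Defendant is enrolled full-time in school (−$19500 flat): $60625 − $19500 = $41125.
Defendant is a documented gang member (+$15750 flat): $41125 + $15750 = $56875.

$56875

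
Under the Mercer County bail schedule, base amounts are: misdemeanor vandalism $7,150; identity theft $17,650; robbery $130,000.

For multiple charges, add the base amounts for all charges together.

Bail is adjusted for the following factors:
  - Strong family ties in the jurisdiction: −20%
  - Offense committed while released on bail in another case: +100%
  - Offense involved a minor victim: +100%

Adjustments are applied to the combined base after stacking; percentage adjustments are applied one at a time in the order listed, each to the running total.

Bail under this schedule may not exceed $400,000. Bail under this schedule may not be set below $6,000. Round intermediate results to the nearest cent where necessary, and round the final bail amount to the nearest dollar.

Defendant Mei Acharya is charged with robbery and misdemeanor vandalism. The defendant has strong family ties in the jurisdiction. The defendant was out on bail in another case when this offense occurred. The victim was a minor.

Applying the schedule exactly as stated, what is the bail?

$400,000

Base amounts from the schedule: robbery $130,000; misdemeanor vandalism $7,150.
Stacking rule: sum of all bases. $130,000 + $7,150 = $137,150.
Strong family ties in the jurisdiction (−20%): $137,150 × 0.8 = $109,720.
Offense committed while released on bail in another case (+100%): $109,720 × 2 = $219,440.
Offense involved a minor victim (+100%): $219,440 × 2 = $438,880.
Result $438,880 exceeds the maximum of $400,000; bail is capped at $400,000.
$400,000 is at or above the $6,000 minimum.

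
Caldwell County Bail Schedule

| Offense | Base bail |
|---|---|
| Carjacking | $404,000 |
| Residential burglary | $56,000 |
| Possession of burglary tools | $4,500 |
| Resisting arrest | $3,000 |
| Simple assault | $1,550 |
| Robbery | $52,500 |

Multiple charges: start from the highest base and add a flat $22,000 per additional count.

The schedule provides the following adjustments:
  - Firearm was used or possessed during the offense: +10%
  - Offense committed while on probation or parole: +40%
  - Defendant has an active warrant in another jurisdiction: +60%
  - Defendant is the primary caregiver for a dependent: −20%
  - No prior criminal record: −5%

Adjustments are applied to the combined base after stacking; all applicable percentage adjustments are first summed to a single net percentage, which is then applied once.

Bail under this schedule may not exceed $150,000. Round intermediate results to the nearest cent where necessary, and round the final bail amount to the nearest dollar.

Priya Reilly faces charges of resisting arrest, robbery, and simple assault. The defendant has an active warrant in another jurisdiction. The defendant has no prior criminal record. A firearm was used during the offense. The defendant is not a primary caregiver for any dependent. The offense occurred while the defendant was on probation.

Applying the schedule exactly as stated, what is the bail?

Base amounts from the schedule: resisting arrest $3,000; robbery $52,500; simple assault $1,550.
Stacking rule: highest base plus $22,000 per additional charge. Highest is robbery at $52,500; 2 additional charges → +$44,000. Combined base = $96,500.
Net percentage adjustment: +10% +40% +60% −5% = +105%. $96,500 × 2.05 = $197,825.
Result $197,825 exceeds the maximum of $150,000; bail is capped at $150,000.

$150,000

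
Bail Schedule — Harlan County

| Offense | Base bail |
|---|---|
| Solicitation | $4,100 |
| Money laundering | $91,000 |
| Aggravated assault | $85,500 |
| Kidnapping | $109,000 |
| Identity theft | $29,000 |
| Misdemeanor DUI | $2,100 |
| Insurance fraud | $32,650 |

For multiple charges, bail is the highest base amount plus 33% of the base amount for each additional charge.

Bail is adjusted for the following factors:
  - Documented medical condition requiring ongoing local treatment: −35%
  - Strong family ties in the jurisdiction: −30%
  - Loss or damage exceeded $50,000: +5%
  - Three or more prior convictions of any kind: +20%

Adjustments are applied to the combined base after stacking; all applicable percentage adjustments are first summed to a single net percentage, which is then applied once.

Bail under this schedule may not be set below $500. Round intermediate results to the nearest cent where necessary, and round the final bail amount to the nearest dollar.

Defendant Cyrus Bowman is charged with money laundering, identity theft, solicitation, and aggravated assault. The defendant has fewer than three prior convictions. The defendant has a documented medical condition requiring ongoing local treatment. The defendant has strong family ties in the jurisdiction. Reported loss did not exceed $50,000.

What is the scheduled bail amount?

$45,548

Base amounts from the schedule: money laundering $91,000; identity theft $29,000; solicitation $4,100; aggravated assault $85,500.
Stacking rule: highest base plus 33% of each additional charge. Highest is money laundering at $91,000. Additional: $29,000 × 33% = $9,570; $4,100 × 33% = $1,353; $85,500 × 33% = $28,215. Combined base = $91,000 + $39,138 = $130,138.
Net percentage adjustment: −35% −30% = −65%. $130,138 × 0.35 = $45,548.30.
$45,548.30 is at or above the $500 minimum.
Rounded to the nearest dollar: $45,548.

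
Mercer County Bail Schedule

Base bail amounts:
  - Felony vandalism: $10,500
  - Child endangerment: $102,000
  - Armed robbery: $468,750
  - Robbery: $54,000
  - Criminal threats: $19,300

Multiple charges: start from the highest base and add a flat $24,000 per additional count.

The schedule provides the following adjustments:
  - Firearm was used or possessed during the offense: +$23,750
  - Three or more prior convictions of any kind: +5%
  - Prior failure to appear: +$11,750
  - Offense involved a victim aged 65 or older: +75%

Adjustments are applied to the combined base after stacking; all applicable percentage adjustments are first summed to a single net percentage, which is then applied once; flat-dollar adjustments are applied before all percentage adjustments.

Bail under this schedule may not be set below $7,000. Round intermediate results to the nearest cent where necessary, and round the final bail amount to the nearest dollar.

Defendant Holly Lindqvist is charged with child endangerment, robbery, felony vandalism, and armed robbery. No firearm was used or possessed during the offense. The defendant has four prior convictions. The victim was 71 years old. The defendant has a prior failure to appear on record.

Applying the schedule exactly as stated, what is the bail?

Base amounts from the schedule: child endangerment $102,000; robbery $54,000; felony vandalism $10,500; armed robbery $468,750.
Stacking rule: highest base plus $24,000 per additional charge. Highest is armed robbery at $468,750; 3 additional charges → +$72,000. Combined base = $540,750.
Prior failure to appear (+$11,750 flat): $540,750 + $11,750 = $552,500.
Net percentage adjustment: +5% +75% = +80%. $552,500 × 1.8 = $994,500.
$994,500 is at or above the $7,000 minimum.

$994,500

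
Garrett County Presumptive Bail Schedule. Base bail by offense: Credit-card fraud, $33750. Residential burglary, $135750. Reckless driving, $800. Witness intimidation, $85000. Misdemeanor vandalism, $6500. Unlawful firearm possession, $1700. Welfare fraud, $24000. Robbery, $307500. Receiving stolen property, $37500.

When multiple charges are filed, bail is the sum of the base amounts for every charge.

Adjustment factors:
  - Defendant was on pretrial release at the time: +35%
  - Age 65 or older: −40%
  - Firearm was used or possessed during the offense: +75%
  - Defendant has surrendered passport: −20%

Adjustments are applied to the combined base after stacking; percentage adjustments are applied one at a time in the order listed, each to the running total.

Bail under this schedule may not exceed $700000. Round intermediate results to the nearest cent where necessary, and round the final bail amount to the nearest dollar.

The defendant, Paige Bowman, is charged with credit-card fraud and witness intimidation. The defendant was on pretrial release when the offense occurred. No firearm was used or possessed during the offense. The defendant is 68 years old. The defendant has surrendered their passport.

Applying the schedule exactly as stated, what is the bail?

Base amounts from the schedule: credit-card fraud $33750; witness intimidation $85000.
Stacking rule: sum of all bases. $33750 + $85000 = $118750.
Defendant was on pretrial release at the time (+35%): $118750 × 1.35 = $160312.50.
Age 65 or older (−40%): $160312.50 × 0.6 = $96187.50.
Defendant has surrendered passport (−20%): $96187.50 × 0.8 = $76950.
$76950 is within the $700000 maximum.

$76950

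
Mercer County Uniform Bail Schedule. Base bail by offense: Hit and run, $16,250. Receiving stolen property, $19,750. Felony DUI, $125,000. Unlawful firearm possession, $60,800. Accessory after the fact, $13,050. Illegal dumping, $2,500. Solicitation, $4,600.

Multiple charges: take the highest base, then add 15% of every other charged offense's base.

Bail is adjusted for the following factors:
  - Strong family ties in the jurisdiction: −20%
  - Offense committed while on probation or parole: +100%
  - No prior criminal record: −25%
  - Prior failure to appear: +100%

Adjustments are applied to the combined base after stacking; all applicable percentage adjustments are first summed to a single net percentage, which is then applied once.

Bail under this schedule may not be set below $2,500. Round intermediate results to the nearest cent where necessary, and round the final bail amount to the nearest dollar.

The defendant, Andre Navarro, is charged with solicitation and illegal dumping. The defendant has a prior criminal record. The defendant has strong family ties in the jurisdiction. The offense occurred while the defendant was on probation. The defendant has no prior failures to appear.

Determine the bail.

Base amounts from the schedule: solicitation $4,600; illegal dumping $2,500.
Stacking rule: highest base plus 15% of each additional charge. Highest is solicitation at $4,600. Additional: $2,500 × 15% = $375. Combined base = $4,600 + $375 = $4,975.
Net percentage adjustment: −20% +100% = +80%. $4,975 × 1.8 = $8,955.
$8,955 is at or above the $2,500 minimum.

$8,955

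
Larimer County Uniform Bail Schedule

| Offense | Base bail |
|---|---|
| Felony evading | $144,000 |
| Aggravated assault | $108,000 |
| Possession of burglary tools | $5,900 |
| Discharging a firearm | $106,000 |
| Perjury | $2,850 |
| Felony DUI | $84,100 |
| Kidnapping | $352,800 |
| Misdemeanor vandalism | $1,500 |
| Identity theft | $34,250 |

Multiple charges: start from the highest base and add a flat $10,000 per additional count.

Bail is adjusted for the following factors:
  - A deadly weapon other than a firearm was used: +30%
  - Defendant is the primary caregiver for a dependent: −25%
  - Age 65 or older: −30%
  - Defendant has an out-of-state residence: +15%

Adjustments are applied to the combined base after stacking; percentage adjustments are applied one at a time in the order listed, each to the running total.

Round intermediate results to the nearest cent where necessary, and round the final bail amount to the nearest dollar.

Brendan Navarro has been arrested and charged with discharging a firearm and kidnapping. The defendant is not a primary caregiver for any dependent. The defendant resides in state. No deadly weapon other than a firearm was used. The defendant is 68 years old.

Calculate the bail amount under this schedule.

$253,960

Base amounts from the schedule: discharging a firearm $106,000; kidnapping $352,800.
Stacking rule: highest base plus $10,000 per additional charge. Highest is kidnapping at $352,800; 1 additional charge → +$10,000. Combined base = $362,800.
Age 65 or older (−30%): $362,800 × 0.7 = $253,960.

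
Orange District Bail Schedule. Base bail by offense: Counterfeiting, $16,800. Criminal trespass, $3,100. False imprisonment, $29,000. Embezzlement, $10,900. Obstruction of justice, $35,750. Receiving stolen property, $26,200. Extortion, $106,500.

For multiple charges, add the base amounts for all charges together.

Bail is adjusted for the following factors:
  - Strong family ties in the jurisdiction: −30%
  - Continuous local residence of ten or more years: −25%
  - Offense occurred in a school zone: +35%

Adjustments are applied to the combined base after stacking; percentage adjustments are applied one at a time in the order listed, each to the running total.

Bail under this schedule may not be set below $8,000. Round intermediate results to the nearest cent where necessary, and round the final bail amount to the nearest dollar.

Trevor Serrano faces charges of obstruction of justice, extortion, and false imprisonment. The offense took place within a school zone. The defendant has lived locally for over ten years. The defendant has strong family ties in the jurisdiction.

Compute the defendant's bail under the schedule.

$121,373

Base amounts from the schedule: obstruction of justice $35,750; extortion $106,500; false imprisonment $29,000.
Stacking rule: sum of all bases. $35,750 + $106,500 + $29,000 = $171,250.
Strong family ties in the jurisdiction (−30%): $171,250 × 0.7 = $119,875.
Continuous local residence of ten or more years (−25%): $119,875 × 0.75 = $89,906.25.
Offense occurred in a school zone (+35%): $89,906.25 × 1.35 = $121,373.44.
$121,373.44 is at or above the $8,000 minimum.
Rounded to the nearest dollar: $121,373.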